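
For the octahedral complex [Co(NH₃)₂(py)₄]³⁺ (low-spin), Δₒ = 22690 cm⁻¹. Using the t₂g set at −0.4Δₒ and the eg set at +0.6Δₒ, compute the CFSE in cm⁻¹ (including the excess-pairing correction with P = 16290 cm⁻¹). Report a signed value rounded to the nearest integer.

-21876

Ligand charges: 2×(+0) from NH₃ and 4×(+0) from py sum to +0; with overall charge +3, Co is +3.
Group 9 minus oxidation state +3 gives a d⁶ configuration for Co³⁺.
Electron filling gives t₂g⁶ eg⁰.
The orbital stabilization is -2.4Δₒ = -2.4 × 22690 = -54456 cm⁻¹.
Pairing penalty: 3 pairs vs 1 in the high-spin reference → 2 extra × P = 32580 cm⁻¹.
Overall CFSE = -54456 + 32580 = -21876 cm⁻¹.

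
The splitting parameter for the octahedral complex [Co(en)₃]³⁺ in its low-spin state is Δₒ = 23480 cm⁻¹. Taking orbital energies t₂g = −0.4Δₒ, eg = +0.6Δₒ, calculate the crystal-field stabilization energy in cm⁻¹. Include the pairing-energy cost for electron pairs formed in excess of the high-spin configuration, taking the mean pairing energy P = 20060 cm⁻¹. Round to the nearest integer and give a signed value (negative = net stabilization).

-16232

en is neutral, so the +3 overall charge sits on Co: oxidation state +3.
Group 9 minus oxidation state +3 gives a d⁶ configuration for Co³⁺.
Configuration: t₂g⁶ eg⁰.
CFSE(orbital) = 6×(-0.4Δₒ) + 0×(0.6Δₒ) = -2.4Δₒ; with Δₒ = 23480 cm⁻¹ that is -56352 cm⁻¹.
Relative to high-spin t₂g⁴ eg² (1 paired), the low-spin configuration has 2 additional pairs, contributing +2 × 20060 = +40120 cm⁻¹.
Overall CFSE = -56352 + 40120 = -16232 cm⁻¹.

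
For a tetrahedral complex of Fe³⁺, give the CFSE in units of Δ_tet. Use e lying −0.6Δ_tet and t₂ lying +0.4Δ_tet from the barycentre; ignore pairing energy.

Group 8 minus oxidation state +3 gives a d⁵ configuration for Fe³⁺.
Tetrahedral fields are weak (Δₜ ≈ 4/9 Δₒ), so electrons fill high-spin.
Configuration: e² t₂³.
CFSE = 2(-0.6Δ_tet) + 3(0.4Δ_tet) = -1.2Δ_tet + 1.2Δ_tet = 0.0Δ_tet.

0.0 Δ_tet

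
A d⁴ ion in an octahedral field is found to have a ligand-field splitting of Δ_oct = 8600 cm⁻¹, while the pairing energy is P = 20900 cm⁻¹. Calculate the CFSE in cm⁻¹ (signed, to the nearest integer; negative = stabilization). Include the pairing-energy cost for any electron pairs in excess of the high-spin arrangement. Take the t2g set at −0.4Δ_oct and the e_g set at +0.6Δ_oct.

-5160

Δ_oct < P, so pairing is avoided: the ground state is high-spin.
Filling d⁴ accordingly: t2g^3 e_g^1.
Orbital CFSE = -0.6Δ_oct = -0.6 × 8600 = -5160 cm⁻¹.
High-spin has no excess pairs, so no pairing correction applies.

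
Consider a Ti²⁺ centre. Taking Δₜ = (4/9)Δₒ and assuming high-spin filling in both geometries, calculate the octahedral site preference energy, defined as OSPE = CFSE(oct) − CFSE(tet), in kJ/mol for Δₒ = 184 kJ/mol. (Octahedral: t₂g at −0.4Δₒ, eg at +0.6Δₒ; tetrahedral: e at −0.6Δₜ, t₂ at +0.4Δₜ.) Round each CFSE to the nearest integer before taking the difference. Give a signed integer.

-49

Ti is in group 4, so Ti²⁺ is d² (4 − 2 = 2).
Octahedral (high-spin): t₂g² eg⁰, CFSE = 2(−0.4) + 0(+0.6) = -0.8Δₒ = -0.8 × 184 = -147 kJ/mol.
In a tetrahedral site the filling is e² t₂⁰: CFSE(tet) = -1.2Δₜ = -1.2 × (4/9)(184) = -98 kJ/mol.
OSPE = -147 − (-98) = -49 kJ/mol.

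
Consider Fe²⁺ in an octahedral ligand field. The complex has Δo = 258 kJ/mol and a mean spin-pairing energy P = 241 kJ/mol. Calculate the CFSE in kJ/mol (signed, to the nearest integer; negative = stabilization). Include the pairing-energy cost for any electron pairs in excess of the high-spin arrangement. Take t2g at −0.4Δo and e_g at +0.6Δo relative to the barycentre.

-137

Fe sits in group 8; removing 2 electrons leaves Fe²⁺ with 8 − 2 = 6 d electrons.
Δo > P, so pairing is preferred: the ground state is low-spin.
Configuration: t2g^6 e_g^0.
Orbital CFSE = -2.4Δo = -2.4 × 258 = -619 kJ/mol.
Excess pairs vs high-spin: 3 − 1 = 2; pairing cost = +482 kJ/mol.
Net CFSE = -619 + 482 = -137 kJ/mol.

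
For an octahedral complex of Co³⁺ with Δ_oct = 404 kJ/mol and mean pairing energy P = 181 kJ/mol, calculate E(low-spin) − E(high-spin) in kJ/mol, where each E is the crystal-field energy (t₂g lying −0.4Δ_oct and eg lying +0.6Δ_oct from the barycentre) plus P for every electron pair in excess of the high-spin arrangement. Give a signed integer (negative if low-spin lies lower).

-446

Co sits in group 9; removing 3 electrons leaves Co³⁺ with 9 − 3 = 6 d electrons.
High-spin: t₂g⁴ eg², CFSE = -0.4Δ_oct = -162 kJ/mol.
For low-spin the configuration is t₂g⁶ eg⁰: orbital energy -2.4 × 404 = -970 kJ/mol, and 2 additional pairs relative to high-spin add 362 kJ/mol, giving -608 kJ/mol.
Thus E(LS) − E(HS) = -446 kJ/mol.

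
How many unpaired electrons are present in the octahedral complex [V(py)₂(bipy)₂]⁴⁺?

Ligand charges: 2×(+0) from py and 2×(+0) from bipy sum to +0; with overall charge +4, V is +4.
V⁴⁺: group 5, so d-count = 5 − 4 = 1.
Configuration: t₂g¹ eg⁰, giving 1 unpaired electron.

1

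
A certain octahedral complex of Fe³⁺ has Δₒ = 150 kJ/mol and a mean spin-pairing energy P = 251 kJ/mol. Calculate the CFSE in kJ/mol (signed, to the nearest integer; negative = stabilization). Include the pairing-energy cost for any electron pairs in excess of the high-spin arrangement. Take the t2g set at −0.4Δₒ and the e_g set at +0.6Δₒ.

0

Fe is in group 8, so Fe³⁺ is d⁵ (8 − 3 = 5).
Here Δₒ < P (150 < 251), so the high-spin state is favoured.
Filling d⁵ accordingly: t2g^3 e_g^2.
Orbital CFSE = 0.0Δₒ = 0.0 × 150 = 0 kJ/mol.
High-spin has no excess pairs, so no pairing correction applies.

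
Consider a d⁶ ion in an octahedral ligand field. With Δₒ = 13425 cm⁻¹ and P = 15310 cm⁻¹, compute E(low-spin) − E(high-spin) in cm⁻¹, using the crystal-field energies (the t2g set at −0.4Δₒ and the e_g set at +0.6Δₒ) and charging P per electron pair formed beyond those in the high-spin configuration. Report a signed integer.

In the high-spin limit (t2g^4 e_g^2) the orbital term is -0.4Δₒ = -5370 cm⁻¹, with no excess pairing.
Low-spin: t2g^6 e_g^0, orbital CFSE = -2.4Δₒ = -32220 cm⁻¹; plus 2 excess pairs × P = +30620 cm⁻¹; total -1600 cm⁻¹.
Thus E(LS) − E(HS) = 3770 cm⁻¹.

3770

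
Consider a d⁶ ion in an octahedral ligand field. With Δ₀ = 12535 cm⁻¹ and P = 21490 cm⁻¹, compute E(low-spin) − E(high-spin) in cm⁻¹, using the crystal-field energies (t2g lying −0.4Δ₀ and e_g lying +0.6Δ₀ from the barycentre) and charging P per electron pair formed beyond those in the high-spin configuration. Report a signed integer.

17910

In the high-spin limit (t2g^4 e_g^2) the orbital term is -0.4Δ₀ = -5014 cm⁻¹, with no excess pairing.
For low-spin the configuration is t2g^6 e_g^0: orbital energy -2.4 × 12535 = -30084 cm⁻¹, and 2 additional pairs relative to high-spin add 42980 cm⁻¹, giving 12896 cm⁻¹.
The difference is 12896 − (-5014) = 17910 cm⁻¹, so high-spin lies lower.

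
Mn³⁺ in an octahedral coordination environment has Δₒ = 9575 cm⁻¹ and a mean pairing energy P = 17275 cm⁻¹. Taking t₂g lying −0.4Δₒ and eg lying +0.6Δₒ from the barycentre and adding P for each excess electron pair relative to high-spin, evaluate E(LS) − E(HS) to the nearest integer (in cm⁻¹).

7700

Mn³⁺: group 7, so d-count = 7 − 3 = 4.
In the high-spin limit (t₂g³ eg¹) the orbital term is -0.6Δₒ = -5745 cm⁻¹, with no excess pairing.
Low-spin: t₂g⁴ eg⁰, orbital CFSE = -1.6Δₒ = -15320 cm⁻¹; plus 1 excess pair × P = +17275 cm⁻¹; total 1955 cm⁻¹.
Thus E(LS) − E(HS) = 7700 cm⁻¹.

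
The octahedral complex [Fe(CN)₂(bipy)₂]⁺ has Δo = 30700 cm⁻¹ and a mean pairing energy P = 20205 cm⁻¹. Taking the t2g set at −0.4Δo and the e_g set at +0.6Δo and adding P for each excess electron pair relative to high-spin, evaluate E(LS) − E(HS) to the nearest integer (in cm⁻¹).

Ligand charges: 2×(-1) from CN⁻ and 2×(+0) from bipy sum to -2; with overall charge +1, Fe is +3.
Group 8 minus oxidation state +3 gives a d⁵ configuration for Fe³⁺.
High-spin d⁵ fills as t2g^3 e_g^2 with CFSE 3(−0.4) + 2(+0.6) = 0.0Δo = 0 cm⁻¹.
Low-spin: t2g^5 e_g^0, orbital CFSE = -2.0Δo = -61400 cm⁻¹; plus 2 excess pairs × P = +40410 cm⁻¹; total -20990 cm⁻¹.
Thus E(LS) − E(HS) = -20990 cm⁻¹.

-20990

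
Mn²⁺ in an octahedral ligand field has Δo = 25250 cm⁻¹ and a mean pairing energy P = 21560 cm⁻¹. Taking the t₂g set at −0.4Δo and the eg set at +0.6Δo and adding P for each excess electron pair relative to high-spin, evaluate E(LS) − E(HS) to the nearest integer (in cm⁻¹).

Group 7 minus oxidation state +2 gives a d⁵ configuration for Mn²⁺.
In the high-spin limit (t₂g³ eg²) the orbital term is 0.0Δo = 0 cm⁻¹, with no excess pairing.
Low-spin t₂g⁵ eg⁰ gives -2.0Δo = -50500 cm⁻¹, but forming 2 extra pairs costs 2P = 43120 cm⁻¹, so E(LS) = -50500 + 43120 = -7380 cm⁻¹.
E(LS) − E(HS) = -7380 − (0) = -7380 cm⁻¹.

-7380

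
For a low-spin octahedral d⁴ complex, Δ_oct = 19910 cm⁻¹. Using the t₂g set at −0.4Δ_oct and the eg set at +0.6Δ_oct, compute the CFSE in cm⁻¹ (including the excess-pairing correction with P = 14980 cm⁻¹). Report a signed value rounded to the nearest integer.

Configuration: t₂g⁴ eg⁰.
Orbital CFSE = 4(-0.4) + 0(0.6) = -1.6Δ_oct = -1.6 × 19910 = -31856 cm⁻¹.
Relative to high-spin t₂g³ eg¹ (0 paired), the low-spin configuration has 1 additional pair, contributing +1 × 14980 = +14980 cm⁻¹.
Net CFSE = -31856 + 14980 = -16876 cm⁻¹.

-16876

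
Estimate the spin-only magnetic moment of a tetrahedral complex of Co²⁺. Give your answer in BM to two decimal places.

3.87 BM

Co is in group 9, so Co²⁺ is d⁷ (9 − 2 = 7).
Tetrahedral splitting is small, so the complex is high-spin.
Configuration: e⁴ t₂³ → 3 unpaired electrons.
μ(spin-only) = √[3(3+2)] = √15 ≈ 3.87 BM.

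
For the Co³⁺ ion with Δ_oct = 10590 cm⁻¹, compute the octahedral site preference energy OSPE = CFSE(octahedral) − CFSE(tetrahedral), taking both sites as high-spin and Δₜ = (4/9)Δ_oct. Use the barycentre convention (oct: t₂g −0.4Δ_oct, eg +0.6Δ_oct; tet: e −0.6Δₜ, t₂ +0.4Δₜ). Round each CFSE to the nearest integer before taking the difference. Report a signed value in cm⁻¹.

Group 9 minus oxidation state +3 gives a d⁶ configuration for Co³⁺.
Octahedral (high-spin): t2g^4 e_g^2, CFSE = 4(−0.4) + 2(+0.6) = -0.4Δ_oct = -0.4 × 10590 = -4236 cm⁻¹.
Tetrahedral e^3 t2^3 gives -0.6Δₜ = -0.6 × (4/9) × 10590 = -2824 cm⁻¹.
Subtracting, OSPE = -4236 − (-2824) = -1412 cm⁻¹.

-1412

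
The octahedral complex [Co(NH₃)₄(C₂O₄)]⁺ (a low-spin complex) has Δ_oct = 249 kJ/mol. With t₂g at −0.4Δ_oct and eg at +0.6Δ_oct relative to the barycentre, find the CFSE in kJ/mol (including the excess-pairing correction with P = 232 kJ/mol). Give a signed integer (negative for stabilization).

Ligand charges: 4×(+0) from NH₃ and 1×(-2) from C₂O₄²⁻ sum to -2; with overall charge +1, Co is +3.
Group 9 minus oxidation state +3 gives a d⁶ configuration for Co³⁺.
The d⁶ electrons fill as t₂g⁶ eg⁰.
The orbital stabilization is -2.4Δ_oct = -2.4 × 249 = -598 kJ/mol.
Relative to high-spin t₂g⁴ eg² (1 paired), the low-spin configuration has 2 additional pairs, contributing +2 × 232 = +464 kJ/mol.
Overall CFSE = -598 + 464 = -134 kJ/mol.

-134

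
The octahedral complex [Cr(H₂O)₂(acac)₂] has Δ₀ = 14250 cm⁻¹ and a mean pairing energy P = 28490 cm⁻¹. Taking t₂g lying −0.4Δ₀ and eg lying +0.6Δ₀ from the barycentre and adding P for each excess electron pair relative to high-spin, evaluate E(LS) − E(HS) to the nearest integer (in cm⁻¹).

14240

Ligand charges: 2×(+0) from H₂O and 2×(-1) from acac⁻ sum to -2; with overall charge +0, Cr is +2.
Group 6 minus oxidation state +2 gives a d⁴ configuration for Cr²⁺.
In the high-spin limit (t₂g³ eg¹) the orbital term is -0.6Δ₀ = -8550 cm⁻¹, with no excess pairing.
For low-spin the configuration is t₂g⁴ eg⁰: orbital energy -1.6 × 14250 = -22800 cm⁻¹, and 1 additional pair relative to high-spin adds 28490 cm⁻¹, giving 5690 cm⁻¹.
The difference is 5690 − (-8550) = 14240 cm⁻¹, so high-spin lies lower.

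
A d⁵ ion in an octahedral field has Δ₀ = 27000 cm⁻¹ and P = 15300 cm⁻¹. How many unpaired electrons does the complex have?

1

Since Δ₀ = 27000 cm⁻¹ > P = 15300 cm⁻¹, the complex adopts the low-spin configuration.
That gives t₂g⁵ eg⁰.
Unpaired electrons: 1.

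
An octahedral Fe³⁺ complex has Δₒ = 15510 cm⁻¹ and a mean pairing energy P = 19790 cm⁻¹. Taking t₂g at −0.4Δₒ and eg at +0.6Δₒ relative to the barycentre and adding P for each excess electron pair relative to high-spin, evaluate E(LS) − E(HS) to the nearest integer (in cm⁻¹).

8560

Group 8 minus oxidation state +3 gives a d⁵ configuration for Fe³⁺.
High-spin d⁵ fills as t₂g³ eg² with CFSE 3(−0.4) + 2(+0.6) = 0.0Δₒ = 0 cm⁻¹.
For low-spin the configuration is t₂g⁵ eg⁰: orbital energy -2.0 × 15510 = -31020 cm⁻¹, and 2 additional pairs relative to high-spin add 39580 cm⁻¹, giving 8560 cm⁻¹.
The difference is 8560 − (0) = 8560 cm⁻¹, so high-spin lies lower.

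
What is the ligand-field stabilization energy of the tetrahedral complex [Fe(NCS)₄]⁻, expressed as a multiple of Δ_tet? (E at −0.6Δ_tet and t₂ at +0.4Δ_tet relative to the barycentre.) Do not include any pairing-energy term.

0.0 Δ_tet

Each NCS⁻ contributes -1; 4 × (-1) = -4. With overall charge -1, Fe is in the +3 oxidation state.
Fe sits in group 8; removing 3 electrons leaves Fe³⁺ with 8 − 3 = 5 d electrons.
Tetrahedral splitting is small, so the complex is high-spin.
Configuration: e² t₂³.
CFSE = 2(-0.6Δ_tet) + 3(0.4Δ_tet) = -1.2Δ_tet + 1.2Δ_tet = 0.0Δ_tet.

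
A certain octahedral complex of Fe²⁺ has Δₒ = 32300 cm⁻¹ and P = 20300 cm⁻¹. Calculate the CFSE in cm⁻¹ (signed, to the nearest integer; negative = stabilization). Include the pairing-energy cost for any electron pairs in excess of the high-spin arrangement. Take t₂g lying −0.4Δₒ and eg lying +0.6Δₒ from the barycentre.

-36920

Fe is in group 8, so Fe²⁺ is d⁶ (8 − 2 = 6).
With Δₒ > P the complex is low-spin.
That gives t₂g⁶ eg⁰.
Orbital CFSE = -2.4Δₒ = -2.4 × 32300 = -77520 cm⁻¹.
Excess pairs vs high-spin: 3 − 1 = 2; pairing cost = +40600 cm⁻¹.
Net CFSE = -77520 + 40600 = -36920 cm⁻¹.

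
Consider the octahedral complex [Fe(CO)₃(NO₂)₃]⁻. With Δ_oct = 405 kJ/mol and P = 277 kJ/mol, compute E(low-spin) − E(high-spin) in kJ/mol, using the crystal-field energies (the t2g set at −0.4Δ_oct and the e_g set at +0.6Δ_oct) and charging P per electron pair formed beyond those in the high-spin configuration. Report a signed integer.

-256

Ligand charges: 3×(+0) from CO and 3×(-1) from NO₂⁻ sum to -3; with overall charge -1, Fe is +2.
Fe²⁺: group 8, so d-count = 8 − 2 = 6.
High-spin: t2g^4 e_g^2, CFSE = -0.4Δ_oct = -162 kJ/mol.
Low-spin t2g^6 e_g^0 gives -2.4Δ_oct = -972 kJ/mol, but forming 2 extra pairs costs 2P = 554 kJ/mol, so E(LS) = -972 + 554 = -418 kJ/mol.
Thus E(LS) − E(HS) = -256 kJ/mol.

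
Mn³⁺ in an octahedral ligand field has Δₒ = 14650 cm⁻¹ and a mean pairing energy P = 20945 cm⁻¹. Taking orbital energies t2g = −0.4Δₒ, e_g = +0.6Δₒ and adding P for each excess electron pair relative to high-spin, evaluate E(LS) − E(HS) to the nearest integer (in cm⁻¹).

6295

Mn³⁺: group 7, so d-count = 7 − 3 = 4.
High-spin: t2g^3 e_g^1, CFSE = -0.6Δₒ = -8790 cm⁻¹.
Low-spin t2g^4 e_g^0 gives -1.6Δₒ = -23440 cm⁻¹, but forming 1 extra pair costs 1P = 20945 cm⁻¹, so E(LS) = -23440 + 20945 = -2495 cm⁻¹.
E(LS) − E(HS) = -2495 − (-8790) = 6295 cm⁻¹.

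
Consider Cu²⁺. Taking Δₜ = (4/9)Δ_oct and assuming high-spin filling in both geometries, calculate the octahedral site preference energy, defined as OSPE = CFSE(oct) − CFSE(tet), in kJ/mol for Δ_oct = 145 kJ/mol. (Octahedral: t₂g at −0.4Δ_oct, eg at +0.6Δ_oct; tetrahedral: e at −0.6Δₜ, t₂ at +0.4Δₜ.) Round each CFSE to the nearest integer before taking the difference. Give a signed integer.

-61

Cu²⁺: group 11, so d-count = 11 − 2 = 9.
Octahedral (high-spin): t₂g⁶ eg³, CFSE = 6(−0.4) + 3(+0.6) = -0.6Δ_oct = -0.6 × 145 = -87 kJ/mol.
Tetrahedral e⁴ t₂⁵ gives -0.4Δₜ = -0.4 × (4/9) × 145 = -26 kJ/mol.
OSPE = CFSE(oct) − CFSE(tet) = -87 − (-26) = -61 kJ/mol.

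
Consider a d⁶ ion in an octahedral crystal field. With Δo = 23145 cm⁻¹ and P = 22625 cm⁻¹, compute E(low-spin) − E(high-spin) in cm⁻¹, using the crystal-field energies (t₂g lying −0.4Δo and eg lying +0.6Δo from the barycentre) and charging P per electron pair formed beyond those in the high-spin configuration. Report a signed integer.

-1040

High-spin d⁶ fills as t₂g⁴ eg² with CFSE 4(−0.4) + 2(+0.6) = -0.4Δo = -9258 cm⁻¹.
Low-spin t₂g⁶ eg⁰ gives -2.4Δo = -55548 cm⁻¹, but forming 2 extra pairs costs 2P = 45250 cm⁻¹, so E(LS) = -55548 + 45250 = -10298 cm⁻¹.
E(LS) − E(HS) = -10298 − (-9258) = -1040 cm⁻¹.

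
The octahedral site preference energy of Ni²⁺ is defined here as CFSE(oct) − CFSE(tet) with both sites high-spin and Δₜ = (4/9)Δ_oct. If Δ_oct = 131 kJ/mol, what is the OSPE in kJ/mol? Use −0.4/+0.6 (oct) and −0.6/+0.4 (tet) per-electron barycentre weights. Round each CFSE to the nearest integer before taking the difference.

-110

Ni²⁺: group 10, so d-count = 10 − 2 = 8.
Octahedral (high-spin): t₂g⁶ eg², CFSE = 6(−0.4) + 2(+0.6) = -1.2Δ_oct = -1.2 × 131 = -157 kJ/mol.
In a tetrahedral site the filling is e⁴ t₂⁴: CFSE(tet) = -0.8Δₜ = -0.8 × (4/9)(131) = -47 kJ/mol.
OSPE = CFSE(oct) − CFSE(tet) = -157 − (-47) = -110 kJ/mol.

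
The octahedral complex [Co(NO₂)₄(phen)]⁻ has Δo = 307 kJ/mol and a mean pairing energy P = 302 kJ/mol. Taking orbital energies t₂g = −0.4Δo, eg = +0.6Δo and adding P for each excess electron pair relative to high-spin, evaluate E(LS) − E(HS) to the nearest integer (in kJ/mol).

-10

Ligand charges: 4×(-1) from NO₂⁻ and 1×(+0) from phen sum to -4; with overall charge -1, Co is +3.
Co³⁺: group 9, so d-count = 9 − 3 = 6.
High-spin d⁶ fills as t₂g⁴ eg² with CFSE 4(−0.4) + 2(+0.6) = -0.4Δo = -123 kJ/mol.
For low-spin the configuration is t₂g⁶ eg⁰: orbital energy -2.4 × 307 = -737 kJ/mol, and 2 additional pairs relative to high-spin add 604 kJ/mol, giving -133 kJ/mol.
E(LS) − E(HS) = -133 − (-123) = -10 kJ/mol.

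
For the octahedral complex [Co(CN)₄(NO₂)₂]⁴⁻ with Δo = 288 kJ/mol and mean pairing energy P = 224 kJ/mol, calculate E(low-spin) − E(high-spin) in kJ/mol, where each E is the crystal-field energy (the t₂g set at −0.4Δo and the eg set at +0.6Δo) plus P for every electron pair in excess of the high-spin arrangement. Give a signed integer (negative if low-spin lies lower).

Ligand charges: 4×(-1) from CN⁻ and 2×(-1) from NO₂⁻ sum to -6; with overall charge -4, Co is +2.
Co sits in group 9; removing 2 electrons leaves Co²⁺ with 9 − 2 = 7 d electrons.
In the high-spin limit (t₂g⁵ eg²) the orbital term is -0.8Δo = -230 kJ/mol, with no excess pairing.
Low-spin t₂g⁶ eg¹ gives -1.8Δo = -518 kJ/mol, but forming 1 extra pair costs 1P = 224 kJ/mol, so E(LS) = -518 + 224 = -294 kJ/mol.
Thus E(LS) − E(HS) = -64 kJ/mol.

-64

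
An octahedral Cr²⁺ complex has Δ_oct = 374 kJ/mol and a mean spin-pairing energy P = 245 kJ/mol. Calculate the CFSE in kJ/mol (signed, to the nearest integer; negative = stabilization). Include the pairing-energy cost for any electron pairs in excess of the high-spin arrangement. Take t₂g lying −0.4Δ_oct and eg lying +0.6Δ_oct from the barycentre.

-353

Cr²⁺: group 6, so d-count = 6 − 2 = 4.
Δ_oct > P, so pairing is preferred: the ground state is low-spin.
That gives t₂g⁴ eg⁰.
Orbital CFSE = -1.6Δ_oct = -1.6 × 374 = -598 kJ/mol.
Excess pairs vs high-spin: 1 − 0 = 1; pairing cost = +245 kJ/mol.
Net CFSE = -598 + 245 = -353 kJ/mol.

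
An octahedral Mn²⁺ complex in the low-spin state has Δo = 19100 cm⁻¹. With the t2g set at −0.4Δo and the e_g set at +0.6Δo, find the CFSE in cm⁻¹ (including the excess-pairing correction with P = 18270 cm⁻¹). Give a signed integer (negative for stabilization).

-1660

Mn²⁺: group 7, so d-count = 7 − 2 = 5.
Electron filling gives t2g^5 e_g^0.
CFSE(orbital) = 5×(-0.4Δo) + 0×(0.6Δo) = -2.0Δo; with Δo = 19100 cm⁻¹ that is -38200 cm⁻¹.
Pairing penalty: 2 pairs vs 0 in the high-spin reference → 2 extra × P = 36540 cm⁻¹.
Net CFSE = -38200 + 36540 = -1660 cm⁻¹.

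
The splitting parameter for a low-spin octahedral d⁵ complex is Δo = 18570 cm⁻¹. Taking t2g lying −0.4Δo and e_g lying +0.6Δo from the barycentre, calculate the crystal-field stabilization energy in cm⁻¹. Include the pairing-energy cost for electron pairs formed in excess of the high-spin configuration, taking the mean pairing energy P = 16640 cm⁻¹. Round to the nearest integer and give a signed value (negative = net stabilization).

-3860

Configuration: t2g^5 e_g^0.
The orbital stabilization is -2.0Δo = -2.0 × 18570 = -37140 cm⁻¹.
High-spin d⁵ would be t2g^3 e_g^2 with 0 pairs; low-spin has 2, so 2 excess pairs cost +2P = +33280 cm⁻¹.
Overall CFSE = -37140 + 33280 = -3860 cm⁻¹.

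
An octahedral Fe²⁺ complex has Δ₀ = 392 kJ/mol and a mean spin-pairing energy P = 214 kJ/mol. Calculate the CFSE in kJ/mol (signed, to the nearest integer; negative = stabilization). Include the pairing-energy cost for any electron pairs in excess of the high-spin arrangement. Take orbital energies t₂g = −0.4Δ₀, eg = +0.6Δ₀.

-513

Fe is in group 8, so Fe²⁺ is d⁶ (8 − 2 = 6).
Here Δ₀ > P (392 > 214), so the low-spin state is favoured.
Filling d⁶ accordingly: t₂g⁶ eg⁰.
Orbital CFSE = -2.4Δ₀ = -2.4 × 392 = -941 kJ/mol.
Excess pairs vs high-spin: 3 − 1 = 2; pairing cost = +428 kJ/mol.
Net CFSE = -941 + 428 = -513 kJ/mol.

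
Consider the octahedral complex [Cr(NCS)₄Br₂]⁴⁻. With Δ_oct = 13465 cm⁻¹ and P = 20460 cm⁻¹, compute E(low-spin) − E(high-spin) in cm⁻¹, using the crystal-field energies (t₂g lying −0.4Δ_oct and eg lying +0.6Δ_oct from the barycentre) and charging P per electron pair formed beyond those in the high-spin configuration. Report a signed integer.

Ligand charges: 4×(-1) from NCS⁻ and 2×(-1) from Br⁻ sum to -6; with overall charge -4, Cr is +2.
Cr is in group 6, so Cr²⁺ is d⁴ (6 − 2 = 4).
In the high-spin limit (t₂g³ eg¹) the orbital term is -0.6Δ_oct = -8079 cm⁻¹, with no excess pairing.
Low-spin: t₂g⁴ eg⁰, orbital CFSE = -1.6Δ_oct = -21544 cm⁻¹; plus 1 excess pair × P = +20460 cm⁻¹; total -1084 cm⁻¹.
E(LS) − E(HS) = -1084 − (-8079) = 6995 cm⁻¹.

6995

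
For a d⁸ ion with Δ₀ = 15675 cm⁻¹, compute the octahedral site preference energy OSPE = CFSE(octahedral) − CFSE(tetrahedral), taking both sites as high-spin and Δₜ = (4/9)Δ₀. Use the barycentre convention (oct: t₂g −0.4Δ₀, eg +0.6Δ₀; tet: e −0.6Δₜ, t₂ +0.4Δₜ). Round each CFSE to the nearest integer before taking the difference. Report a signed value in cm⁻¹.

Octahedral (high-spin): t₂g⁶ eg², CFSE = 6(−0.4) + 2(+0.6) = -1.2Δ₀ = -1.2 × 15675 = -18810 cm⁻¹.
Tetrahedral e⁴ t₂⁴ gives -0.8Δₜ = -0.8 × (4/9) × 15675 = -5573 cm⁻¹.
Subtracting, OSPE = -18810 − (-5573) = -13237 cm⁻¹.

-13237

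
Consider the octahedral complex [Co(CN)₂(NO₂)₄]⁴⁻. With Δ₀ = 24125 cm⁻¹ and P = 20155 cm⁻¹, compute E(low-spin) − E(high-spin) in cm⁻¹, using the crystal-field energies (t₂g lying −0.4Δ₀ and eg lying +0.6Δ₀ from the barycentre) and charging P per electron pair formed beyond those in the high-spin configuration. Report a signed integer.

-3970

Ligand charges: 2×(-1) from CN⁻ and 4×(-1) from NO₂⁻ sum to -6; with overall charge -4, Co is +2.
Co sits in group 9; removing 2 electrons leaves Co²⁺ with 9 − 2 = 7 d electrons.
High-spin d⁷ fills as t₂g⁵ eg² with CFSE 5(−0.4) + 2(+0.6) = -0.8Δ₀ = -19300 cm⁻¹.
Low-spin: t₂g⁶ eg¹, orbital CFSE = -1.8Δ₀ = -43425 cm⁻¹; plus 1 excess pair × P = +20155 cm⁻¹; total -23270 cm⁻¹.
Thus E(LS) − E(HS) = -3970 cm⁻¹.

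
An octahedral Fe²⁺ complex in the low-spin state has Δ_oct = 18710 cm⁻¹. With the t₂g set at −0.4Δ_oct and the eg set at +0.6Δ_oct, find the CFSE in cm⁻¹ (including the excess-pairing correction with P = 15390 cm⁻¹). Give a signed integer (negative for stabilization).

Fe is in group 8, so Fe²⁺ is d⁶ (8 − 2 = 6).
Configuration: t₂g⁶ eg⁰.
The orbital stabilization is -2.4Δ_oct = -2.4 × 18710 = -44904 cm⁻¹.
High-spin d⁶ would be t₂g⁴ eg² with 1 pair; low-spin has 3, so 2 excess pairs cost +2P = +30780 cm⁻¹.
Net CFSE = -44904 + 30780 = -14124 cm⁻¹.

-14124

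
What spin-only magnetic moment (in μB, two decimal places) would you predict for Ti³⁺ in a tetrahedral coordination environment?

1.73 μB

Ti is in group 4, so Ti³⁺ is d¹ (4 − 3 = 1).
With tetrahedral geometry the complex is necessarily high-spin.
Configuration: e¹ t₂⁰ → 1 unpaired electron.
μ(spin-only) = √[1(1+2)] = √3 ≈ 1.73 μB.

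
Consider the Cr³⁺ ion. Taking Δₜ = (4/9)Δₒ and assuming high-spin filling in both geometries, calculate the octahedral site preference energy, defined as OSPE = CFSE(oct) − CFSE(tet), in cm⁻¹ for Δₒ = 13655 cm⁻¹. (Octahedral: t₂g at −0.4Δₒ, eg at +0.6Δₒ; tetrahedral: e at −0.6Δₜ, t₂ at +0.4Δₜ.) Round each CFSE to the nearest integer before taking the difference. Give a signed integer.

-11531

Cr sits in group 6; removing 3 electrons leaves Cr³⁺ with 6 − 3 = 3 d electrons.
Octahedral (high-spin): t₂g³ eg⁰, CFSE = 3(−0.4) + 0(+0.6) = -1.2Δₒ = -1.2 × 13655 = -16386 cm⁻¹.
Tetrahedral e² t₂¹ gives -0.8Δₜ = -0.8 × (4/9) × 13655 = -4855 cm⁻¹.
OSPE = -16386 − (-4855) = -11531 cm⁻¹.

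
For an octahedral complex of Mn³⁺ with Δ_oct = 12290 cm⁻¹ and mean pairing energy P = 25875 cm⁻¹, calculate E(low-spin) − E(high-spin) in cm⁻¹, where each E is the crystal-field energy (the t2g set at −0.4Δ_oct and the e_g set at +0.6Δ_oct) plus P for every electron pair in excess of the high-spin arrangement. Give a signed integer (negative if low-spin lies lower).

Group 7 minus oxidation state +3 gives a d⁴ configuration for Mn³⁺.
High-spin d⁴ fills as t2g^3 e_g^1 with CFSE 3(−0.4) + 1(+0.6) = -0.6Δ_oct = -7374 cm⁻¹.
For low-spin the configuration is t2g^4 e_g^0: orbital energy -1.6 × 12290 = -19664 cm⁻¹, and 1 additional pair relative to high-spin adds 25875 cm⁻¹, giving 6211 cm⁻¹.
Thus E(LS) − E(HS) = 13585 cm⁻¹.

13585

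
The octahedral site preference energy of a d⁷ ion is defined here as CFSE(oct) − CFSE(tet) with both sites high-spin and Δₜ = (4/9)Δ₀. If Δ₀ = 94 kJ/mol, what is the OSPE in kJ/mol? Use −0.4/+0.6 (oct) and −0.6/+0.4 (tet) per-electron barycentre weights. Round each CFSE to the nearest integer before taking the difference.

-25

In an octahedral site d⁷ (HS) is t2g^5 e_g^2, giving CFSE(oct) = -0.8Δ₀ = -75 kJ/mol.
Tetrahedral e^4 t2^3 gives -1.2Δₜ = -1.2 × (4/9) × 94 = -50 kJ/mol.
Subtracting, OSPE = -75 − (-50) = -25 kJ/mol.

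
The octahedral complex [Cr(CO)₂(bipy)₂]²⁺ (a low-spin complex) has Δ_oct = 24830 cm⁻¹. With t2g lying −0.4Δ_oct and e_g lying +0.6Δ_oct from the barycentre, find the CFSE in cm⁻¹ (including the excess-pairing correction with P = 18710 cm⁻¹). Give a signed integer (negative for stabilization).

Ligand charges: 2×(+0) from CO and 2×(+0) from bipy sum to +0; with overall charge +2, Cr is +2.
Cr is in group 6, so Cr²⁺ is d⁴ (6 − 2 = 4).
Configuration: t2g^4 e_g^0.
CFSE(orbital) = 4×(-0.4Δ_oct) + 0×(0.6Δ_oct) = -1.6Δ_oct; with Δ_oct = 24830 cm⁻¹ that is -39728 cm⁻¹.
Relative to high-spin t2g^3 e_g^1 (0 paired), the low-spin configuration has 1 additional pair, contributing +1 × 18710 = +18710 cm⁻¹.
Overall CFSE = -39728 + 18710 = -21018 cm⁻¹.

-21018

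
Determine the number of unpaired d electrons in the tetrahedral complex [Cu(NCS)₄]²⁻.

1

Each NCS⁻ contributes -1; 4 × (-1) = -4. With overall charge -2, Cu is in the +2 oxidation state.
Cu is in group 11, so Cu²⁺ is d⁹ (11 − 2 = 9).
Tetrahedral splitting is small, so the complex is high-spin.
Configuration: e^4 t2^5, giving 1 unpaired electron.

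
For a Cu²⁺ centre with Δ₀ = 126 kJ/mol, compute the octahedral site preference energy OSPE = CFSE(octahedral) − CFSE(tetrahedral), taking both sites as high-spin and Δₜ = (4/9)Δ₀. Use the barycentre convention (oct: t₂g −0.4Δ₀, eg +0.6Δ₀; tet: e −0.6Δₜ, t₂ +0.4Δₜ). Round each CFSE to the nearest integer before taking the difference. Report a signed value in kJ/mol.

-54

Group 11 minus oxidation state +2 gives a d⁹ configuration for Cu²⁺.
Octahedral (high-spin): t2g^6 e_g^3, CFSE = 6(−0.4) + 3(+0.6) = -0.6Δ₀ = -0.6 × 126 = -76 kJ/mol.
Tetrahedral: e^4 t2^5, CFSE = 4(−0.6) + 5(+0.4) = -0.4Δₜ = -0.4 × (4/9) × 126 = -22 kJ/mol.
Subtracting, OSPE = -76 − (-22) = -54 kJ/mol.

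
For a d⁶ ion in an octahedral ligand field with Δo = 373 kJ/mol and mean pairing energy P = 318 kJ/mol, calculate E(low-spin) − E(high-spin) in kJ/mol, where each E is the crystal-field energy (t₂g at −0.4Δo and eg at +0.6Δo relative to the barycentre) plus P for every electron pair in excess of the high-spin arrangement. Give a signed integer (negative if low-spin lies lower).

-110

In the high-spin limit (t₂g⁴ eg²) the orbital term is -0.4Δo = -149 kJ/mol, with no excess pairing.
Low-spin t₂g⁶ eg⁰ gives -2.4Δo = -895 kJ/mol, but forming 2 extra pairs costs 2P = 636 kJ/mol, so E(LS) = -895 + 636 = -259 kJ/mol.
The difference is -259 − (-149) = -110 kJ/mol, so low-spin lies lower.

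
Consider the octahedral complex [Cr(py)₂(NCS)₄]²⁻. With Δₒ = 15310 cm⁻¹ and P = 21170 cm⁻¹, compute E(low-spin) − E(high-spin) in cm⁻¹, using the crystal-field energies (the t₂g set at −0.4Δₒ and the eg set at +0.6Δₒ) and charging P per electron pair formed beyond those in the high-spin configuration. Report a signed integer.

Ligand charges: 2×(+0) from py and 4×(-1) from NCS⁻ sum to -4; with overall charge -2, Cr is +2.
Group 6 minus oxidation state +2 gives a d⁴ configuration for Cr²⁺.
In the high-spin limit (t₂g³ eg¹) the orbital term is -0.6Δₒ = -9186 cm⁻¹, with no excess pairing.
For low-spin the configuration is t₂g⁴ eg⁰: orbital energy -1.6 × 15310 = -24496 cm⁻¹, and 1 additional pair relative to high-spin adds 21170 cm⁻¹, giving -3326 cm⁻¹.
E(LS) − E(HS) = -3326 − (-9186) = 5860 cm⁻¹.

5860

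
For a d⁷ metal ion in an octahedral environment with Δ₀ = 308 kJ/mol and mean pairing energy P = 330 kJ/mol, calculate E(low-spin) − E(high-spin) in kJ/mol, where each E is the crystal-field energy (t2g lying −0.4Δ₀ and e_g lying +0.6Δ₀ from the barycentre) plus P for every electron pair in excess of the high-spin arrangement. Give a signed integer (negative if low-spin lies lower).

22

High-spin: t2g^5 e_g^2, CFSE = -0.8Δ₀ = -246 kJ/mol.
Low-spin t2g^6 e_g^1 gives -1.8Δ₀ = -554 kJ/mol, but forming 1 extra pair costs 1P = 330 kJ/mol, so E(LS) = -554 + 330 = -224 kJ/mol.
E(LS) − E(HS) = -224 − (-246) = 22 kJ/mol.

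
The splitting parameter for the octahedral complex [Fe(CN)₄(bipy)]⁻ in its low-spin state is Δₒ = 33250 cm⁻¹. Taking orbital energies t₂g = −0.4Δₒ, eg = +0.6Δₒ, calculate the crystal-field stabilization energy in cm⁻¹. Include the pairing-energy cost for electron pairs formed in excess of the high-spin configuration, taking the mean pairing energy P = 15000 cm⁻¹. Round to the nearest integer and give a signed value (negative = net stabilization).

Ligand charges: 4×(-1) from CN⁻ and 1×(+0) from bipy sum to -4; with overall charge -1, Fe is +3.
Group 8 minus oxidation state +3 gives a d⁵ configuration for Fe³⁺.
Electron filling gives t₂g⁵ eg⁰.
The orbital stabilization is -2.0Δₒ = -2.0 × 33250 = -66500 cm⁻¹.
High-spin d⁵ would be t₂g³ eg² with 0 pairs; low-spin has 2, so 2 excess pairs cost +2P = +30000 cm⁻¹.
Net CFSE = -66500 + 30000 = -36500 cm⁻¹.

-36500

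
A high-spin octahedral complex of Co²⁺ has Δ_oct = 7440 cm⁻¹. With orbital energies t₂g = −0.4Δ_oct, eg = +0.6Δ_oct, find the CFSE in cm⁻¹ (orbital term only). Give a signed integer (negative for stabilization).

Co²⁺: group 9, so d-count = 9 − 2 = 7.
Electron filling gives t₂g⁵ eg².
The orbital stabilization is -0.8Δ_oct = -0.8 × 7440 = -5952 cm⁻¹.

-5952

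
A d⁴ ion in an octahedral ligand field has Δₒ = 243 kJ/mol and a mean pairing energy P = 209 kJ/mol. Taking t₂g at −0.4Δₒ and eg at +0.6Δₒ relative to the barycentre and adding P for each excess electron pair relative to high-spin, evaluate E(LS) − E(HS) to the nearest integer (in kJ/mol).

High-spin: t₂g³ eg¹, CFSE = -0.6Δₒ = -146 kJ/mol.
For low-spin the configuration is t₂g⁴ eg⁰: orbital energy -1.6 × 243 = -389 kJ/mol, and 1 additional pair relative to high-spin adds 209 kJ/mol, giving -180 kJ/mol.
The difference is -180 − (-146) = -34 kJ/mol, so low-spin lies lower.

-34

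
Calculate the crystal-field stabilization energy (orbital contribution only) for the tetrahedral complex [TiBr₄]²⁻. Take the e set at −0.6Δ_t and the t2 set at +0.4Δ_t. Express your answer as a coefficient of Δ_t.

Each Br⁻ contributes -1; 4 × (-1) = -4. With overall charge -2, Ti is in the +2 oxidation state.
Ti is in group 4, so Ti²⁺ is d² (4 − 2 = 2).
Tetrahedral fields are weak (Δₜ ≈ 4/9 Δₒ), so electrons fill high-spin.
Configuration: e^2 t2^0.
CFSE = 2(-0.6Δ_t) + 0(0.4Δ_t) = -1.2Δ_t + 0.0Δ_t = -1.2Δ_t.

-1.2 Δ_t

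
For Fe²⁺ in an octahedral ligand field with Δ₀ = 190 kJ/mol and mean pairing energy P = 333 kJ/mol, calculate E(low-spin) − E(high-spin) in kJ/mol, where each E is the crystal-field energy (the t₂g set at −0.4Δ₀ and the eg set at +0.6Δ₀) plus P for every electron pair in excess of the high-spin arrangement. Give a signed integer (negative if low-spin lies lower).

286

Fe is in group 8, so Fe²⁺ is d⁶ (8 − 2 = 6).
High-spin d⁶ fills as t₂g⁴ eg² with CFSE 4(−0.4) + 2(+0.6) = -0.4Δ₀ = -76 kJ/mol.
Low-spin t₂g⁶ eg⁰ gives -2.4Δ₀ = -456 kJ/mol, but forming 2 extra pairs costs 2P = 666 kJ/mol, so E(LS) = -456 + 666 = 210 kJ/mol.
Thus E(LS) − E(HS) = 286 kJ/mol.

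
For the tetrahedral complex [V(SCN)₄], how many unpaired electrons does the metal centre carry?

Each SCN⁻ contributes -1; 4 × (-1) = -4. With overall charge +0, V is in the +4 oxidation state.
V sits in group 5; removing 4 electrons leaves V⁴⁺ with 5 − 4 = 1 d electrons.
Tetrahedral fields are weak (Δₜ ≈ 4/9 Δₒ), so electrons fill high-spin.
Configuration: e¹ t₂⁰, giving 1 unpaired electron.

1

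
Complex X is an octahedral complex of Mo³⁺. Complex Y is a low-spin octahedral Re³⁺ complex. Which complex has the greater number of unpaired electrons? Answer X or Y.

X: Mo sits in group 6; removing 3 electrons leaves Mo³⁺ with 6 − 3 = 3 d electrons; t₂g³ eg⁰ → 3 unpaired.
Y: Group 7 minus oxidation state +3 gives a d⁴ configuration for Re³⁺; t₂g⁴ eg⁰ → 2 unpaired.
So X has more unpaired electrons.

X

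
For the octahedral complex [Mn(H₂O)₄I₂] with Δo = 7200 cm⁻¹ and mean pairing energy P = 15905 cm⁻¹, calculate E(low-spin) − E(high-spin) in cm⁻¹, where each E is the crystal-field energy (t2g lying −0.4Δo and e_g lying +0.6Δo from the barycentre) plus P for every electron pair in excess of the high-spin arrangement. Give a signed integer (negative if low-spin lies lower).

Ligand charges: 4×(+0) from H₂O and 2×(-1) from I⁻ sum to -2; with overall charge +0, Mn is +2.
Mn is in group 7, so Mn²⁺ is d⁵ (7 − 2 = 5).
High-spin d⁵ fills as t2g^3 e_g^2 with CFSE 3(−0.4) + 2(+0.6) = 0.0Δo = 0 cm⁻¹.
For low-spin the configuration is t2g^5 e_g^0: orbital energy -2.0 × 7200 = -14400 cm⁻¹, and 2 additional pairs relative to high-spin add 31810 cm⁻¹, giving 17410 cm⁻¹.
Thus E(LS) − E(HS) = 17410 cm⁻¹.

17410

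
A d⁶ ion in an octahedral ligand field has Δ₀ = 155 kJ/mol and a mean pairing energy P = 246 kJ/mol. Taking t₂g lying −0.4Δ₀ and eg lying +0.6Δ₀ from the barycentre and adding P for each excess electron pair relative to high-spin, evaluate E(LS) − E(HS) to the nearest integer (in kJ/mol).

High-spin d⁶ fills as t₂g⁴ eg² with CFSE 4(−0.4) + 2(+0.6) = -0.4Δ₀ = -62 kJ/mol.
For low-spin the configuration is t₂g⁶ eg⁰: orbital energy -2.4 × 155 = -372 kJ/mol, and 2 additional pairs relative to high-spin add 492 kJ/mol, giving 120 kJ/mol.
E(LS) − E(HS) = 120 − (-62) = 182 kJ/mol.

182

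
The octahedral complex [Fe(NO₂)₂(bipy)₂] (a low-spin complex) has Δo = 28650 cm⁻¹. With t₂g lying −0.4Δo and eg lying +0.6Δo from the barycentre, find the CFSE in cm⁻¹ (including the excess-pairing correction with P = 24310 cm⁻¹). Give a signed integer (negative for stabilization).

Ligand charges: 2×(-1) from NO₂⁻ and 2×(+0) from bipy sum to -2; with overall charge +0, Fe is +2.
Group 8 minus oxidation state +2 gives a d⁶ configuration for Fe²⁺.
The d⁶ electrons fill as t₂g⁶ eg⁰.
CFSE(orbital) = 6×(-0.4Δo) + 0×(0.6Δo) = -2.4Δo; with Δo = 28650 cm⁻¹ that is -68760 cm⁻¹.
Pairing penalty: 3 pairs vs 1 in the high-spin reference → 2 extra × P = 48620 cm⁻¹.
Overall CFSE = -68760 + 48620 = -20140 cm⁻¹.

-20140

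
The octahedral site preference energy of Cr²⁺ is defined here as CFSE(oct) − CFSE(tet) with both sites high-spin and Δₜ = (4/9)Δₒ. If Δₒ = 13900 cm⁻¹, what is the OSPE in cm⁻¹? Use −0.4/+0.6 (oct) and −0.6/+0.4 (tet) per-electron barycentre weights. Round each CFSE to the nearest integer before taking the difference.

-5869

Cr²⁺: group 6, so d-count = 6 − 2 = 4.
Octahedral (high-spin): t₂g³ eg¹, CFSE = 3(−0.4) + 1(+0.6) = -0.6Δₒ = -0.6 × 13900 = -8340 cm⁻¹.
Tetrahedral: e² t₂², CFSE = 2(−0.6) + 2(+0.4) = -0.4Δₜ = -0.4 × (4/9) × 13900 = -2471 cm⁻¹.
OSPE = -8340 − (-2471) = -5869 cm⁻¹.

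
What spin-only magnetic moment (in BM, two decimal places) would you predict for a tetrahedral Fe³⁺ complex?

Fe is in group 8, so Fe³⁺ is d⁵ (8 − 3 = 5).
Tetrahedral fields are weak (Δₜ ≈ 4/9 Δₒ), so electrons fill high-spin.
Configuration: e^2 t2^3 → 5 unpaired electrons.
μ(spin-only) = √[5(5+2)] = √35 ≈ 5.92 BM.

5.92 BM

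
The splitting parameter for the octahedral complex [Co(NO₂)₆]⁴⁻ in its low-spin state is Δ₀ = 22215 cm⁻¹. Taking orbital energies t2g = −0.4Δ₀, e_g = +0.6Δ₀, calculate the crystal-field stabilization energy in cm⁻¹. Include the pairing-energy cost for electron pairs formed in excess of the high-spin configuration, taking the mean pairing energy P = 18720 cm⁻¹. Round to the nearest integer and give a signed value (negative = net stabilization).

-21267

Each NO₂⁻ contributes -1; 6 × (-1) = -6. With overall charge -4, Co is in the +2 oxidation state.
Co²⁺: group 9, so d-count = 9 − 2 = 7.
Electron filling gives t2g^6 e_g^1.
CFSE(orbital) = 6×(-0.4Δ₀) + 1×(0.6Δ₀) = -1.8Δ₀; with Δ₀ = 22215 cm⁻¹ that is -39987 cm⁻¹.
Relative to high-spin t2g^5 e_g^2 (2 paired), the low-spin configuration has 1 additional pair, contributing +1 × 18720 = +18720 cm⁻¹.
Combining: -39987 + 18720 = -21267 cm⁻¹.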